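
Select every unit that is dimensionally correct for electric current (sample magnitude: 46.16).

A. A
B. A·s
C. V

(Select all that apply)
A

electric current has SI base units: A

Checking each option against A:
  A. A: ✓ matches
  B. A·s: ✗ does not match
  C. V: ✗ does not match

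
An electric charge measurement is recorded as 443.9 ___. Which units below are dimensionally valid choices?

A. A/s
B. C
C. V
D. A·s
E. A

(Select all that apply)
B, D

electric charge has SI base units: A * s

Checking each option against A * s:
  A. A/s: ✗ does not match
  B. C: ✓ matches
  C. V: ✗ does not match
  D. A·s: ✓ matches
  E. A: ✗ does not match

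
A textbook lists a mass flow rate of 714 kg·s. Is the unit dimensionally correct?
No

mass flow rate has SI base units: kg / s
kg·s does NOT reduce to kg / s; a valid unit for mass flow rate would be e.g. kg/s.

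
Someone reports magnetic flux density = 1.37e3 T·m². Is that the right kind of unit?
No

magnetic flux density has SI base units: kg / (A * s^2)
T·m² does NOT reduce to kg / (A * s^2); a valid unit for magnetic flux density would be e.g. T.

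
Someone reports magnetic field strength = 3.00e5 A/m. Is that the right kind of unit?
Yes

magnetic field strength has SI base units: A / m
A/m reduces to the same SI base units, so it is a valid unit for magnetic field strength.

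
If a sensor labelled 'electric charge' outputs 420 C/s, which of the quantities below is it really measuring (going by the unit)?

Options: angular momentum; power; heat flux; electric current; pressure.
electric current

electric charge should have units dimensionally equivalent to A * s (e.g. C).
The given unit 'C/s' reduces to A. Of the listed options, that is the dimensionality of electric current.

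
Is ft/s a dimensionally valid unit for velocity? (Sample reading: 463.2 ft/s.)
Yes

velocity has SI base units: m / s
ft/s reduces to the same SI base units, so it is a valid unit for velocity.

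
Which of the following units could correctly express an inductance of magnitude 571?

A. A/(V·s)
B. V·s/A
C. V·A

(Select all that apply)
B

inductance has SI base units: kg * m^2 / (A^2 * s^2)

Checking each option against kg * m^2 / (A^2 * s^2):
  A. A/(V·s): ✗ does not match
  B. V·s/A: ✓ matches
  C. V·A: ✗ does not match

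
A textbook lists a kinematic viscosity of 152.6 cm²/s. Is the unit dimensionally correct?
Yes

kinematic viscosity has SI base units: m^2 / s
cm²/s reduces to the same SI base units, so it is a valid unit for kinematic viscosity.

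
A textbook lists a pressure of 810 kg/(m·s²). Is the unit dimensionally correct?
Yes

pressure has SI base units: kg / (m * s^2)
kg/(m·s²) reduces to the same SI base units, so it is a valid unit for pressure.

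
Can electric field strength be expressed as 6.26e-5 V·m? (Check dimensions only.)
No

electric field strength has SI base units: kg * m / (A * s^3)
V·m does NOT reduce to kg * m / (A * s^3); a valid unit for electric field strength would be e.g. V/m.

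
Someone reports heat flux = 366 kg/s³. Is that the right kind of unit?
Yes

heat flux has SI base units: kg / s^3
kg/s³ reduces to the same SI base units, so it is a valid unit for heat flux.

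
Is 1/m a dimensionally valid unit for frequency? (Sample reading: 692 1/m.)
No

frequency has SI base units: 1 / s
1/m does NOT reduce to 1 / s; a valid unit for frequency would be e.g. Hz.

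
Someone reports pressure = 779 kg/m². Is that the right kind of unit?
No

pressure has SI base units: kg / (m * s^2)
kg/m² does NOT reduce to kg / (m * s^2); a valid unit for pressure would be e.g. Pa.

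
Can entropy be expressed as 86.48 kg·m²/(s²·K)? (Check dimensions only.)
Yes

entropy has SI base units: kg * m^2 / (s^2 * K)
kg·m²/(s²·K) reduces to the same SI base units, so it is a valid unit for entropy.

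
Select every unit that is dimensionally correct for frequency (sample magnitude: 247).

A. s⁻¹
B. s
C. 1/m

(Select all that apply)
A

frequency has SI base units: 1 / s

Checking each option against 1 / s:
  A. s⁻¹: ✓ matches
  B. s: ✗ does not match
  C. 1/m: ✗ does not match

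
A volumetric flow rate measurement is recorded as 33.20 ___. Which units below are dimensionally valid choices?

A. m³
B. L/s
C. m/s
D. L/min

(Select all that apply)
B, D

volumetric flow rate has SI base units: m^3 / s

Checking each option against m^3 / s:
  A. m³: ✗ does not match
  B. L/s: ✓ matches
  C. m/s: ✗ does not match
  D. L/min: ✓ matches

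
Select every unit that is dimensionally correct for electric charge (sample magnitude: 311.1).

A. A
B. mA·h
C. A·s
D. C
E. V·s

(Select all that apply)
B, C, D

electric charge has SI base units: A * s

Checking each option against A * s:
  A. A: ✗ does not match
  B. mA·h: ✓ matches
  C. A·s: ✓ matches
  D. C: ✓ matches
  E. V·s: ✗ does not match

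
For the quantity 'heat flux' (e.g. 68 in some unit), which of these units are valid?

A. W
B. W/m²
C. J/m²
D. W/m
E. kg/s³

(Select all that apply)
B, E

heat flux has SI base units: kg / s^3

Checking each option against kg / s^3:
  A. W: ✗ does not match
  B. W/m²: ✓ matches
  C. J/m²: ✗ does not match
  D. W/m: ✗ does not match
  E. kg/s³: ✓ matches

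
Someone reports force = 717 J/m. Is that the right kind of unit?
Yes

force has SI base units: kg * m / s^2
J/m reduces to the same SI base units, so it is a valid unit for force.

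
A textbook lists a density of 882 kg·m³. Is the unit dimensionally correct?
No

density has SI base units: kg / m^3
kg·m³ does NOT reduce to kg / m^3; a valid unit for density would be e.g. kg/m³.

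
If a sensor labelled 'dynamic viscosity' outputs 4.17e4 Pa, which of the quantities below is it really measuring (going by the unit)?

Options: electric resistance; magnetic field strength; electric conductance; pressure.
pressure

dynamic viscosity should have units dimensionally equivalent to kg / (m * s) (e.g. Pa·s).
The given unit 'Pa' reduces to kg / (m * s^2). Of the listed options, that is the dimensionality of pressure.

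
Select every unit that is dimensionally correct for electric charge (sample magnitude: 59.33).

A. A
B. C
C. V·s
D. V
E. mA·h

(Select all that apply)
B, E

electric charge has SI base units: A * s

Checking each option against A * s:
  A. A: ✗ does not match
  B. C: ✓ matches
  C. V·s: ✗ does not match
  D. V: ✗ does not match
  E. mA·h: ✓ matches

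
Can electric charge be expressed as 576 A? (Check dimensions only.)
No

electric charge has SI base units: A * s
A does NOT reduce to A * s; a valid unit for electric charge would be e.g. C.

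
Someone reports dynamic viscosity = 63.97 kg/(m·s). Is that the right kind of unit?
Yes

dynamic viscosity has SI base units: kg / (m * s)
kg/(m·s) reduces to the same SI base units, so it is a valid unit for dynamic viscosity.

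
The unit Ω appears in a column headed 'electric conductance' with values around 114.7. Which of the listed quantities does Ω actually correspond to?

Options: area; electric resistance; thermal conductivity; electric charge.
electric resistance

electric conductance should have units dimensionally equivalent to A^2 * s^3 / (kg * m^2) (e.g. S).
The given unit 'Ω' reduces to kg * m^2 / (A^2 * s^3). Of the listed options, that is the dimensionality of electric resistance.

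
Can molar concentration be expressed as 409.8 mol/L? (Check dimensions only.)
Yes

molar concentration has SI base units: mol / m^3
mol/L reduces to the same SI base units, so it is a valid unit for molar concentration.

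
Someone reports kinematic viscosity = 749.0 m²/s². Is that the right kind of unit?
No

kinematic viscosity has SI base units: m^2 / s
m²/s² does NOT reduce to m^2 / s; a valid unit for kinematic viscosity would be e.g. m²/s.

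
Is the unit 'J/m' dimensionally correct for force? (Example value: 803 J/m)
Yes

force has SI base units: kg * m / s^2
J/m reduces to the same SI base units, so it is a valid unit for force.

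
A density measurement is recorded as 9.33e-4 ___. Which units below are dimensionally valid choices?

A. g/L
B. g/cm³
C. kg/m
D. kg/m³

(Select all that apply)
A, B, D

density has SI base units: kg / m^3

Checking each option against kg / m^3:
  A. g/L: ✓ matches
  B. g/cm³: ✓ matches
  C. kg/m: ✗ does not match
  D. kg/m³: ✓ matches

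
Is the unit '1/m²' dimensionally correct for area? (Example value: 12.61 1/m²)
No

area has SI base units: m^2
1/m² does NOT reduce to m^2; a valid unit for area would be e.g. m².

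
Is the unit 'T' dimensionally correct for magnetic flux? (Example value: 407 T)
No

magnetic flux has SI base units: kg * m^2 / (A * s^2)
T does NOT reduce to kg * m^2 / (A * s^2); a valid unit for magnetic flux would be e.g. Wb.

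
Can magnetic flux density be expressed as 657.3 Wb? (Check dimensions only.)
No

magnetic flux density has SI base units: kg / (A * s^2)
Wb does NOT reduce to kg / (A * s^2); a valid unit for magnetic flux density would be e.g. T.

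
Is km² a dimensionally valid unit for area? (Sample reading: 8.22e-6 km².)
Yes

area has SI base units: m^2
km² reduces to the same SI base units, so it is a valid unit for area.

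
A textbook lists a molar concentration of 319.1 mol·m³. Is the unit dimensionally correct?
No

molar concentration has SI base units: mol / m^3
mol·m³ does NOT reduce to mol / m^3; a valid unit for molar concentration would be e.g. mol/m³.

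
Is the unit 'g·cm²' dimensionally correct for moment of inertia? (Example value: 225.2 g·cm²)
Yes

moment of inertia has SI base units: kg * m^2
g·cm² reduces to the same SI base units, so it is a valid unit for moment of inertia.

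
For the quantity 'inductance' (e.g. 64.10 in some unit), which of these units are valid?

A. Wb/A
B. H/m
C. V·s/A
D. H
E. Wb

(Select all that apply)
A, C, D

inductance has SI base units: kg * m^2 / (A^2 * s^2)

Checking each option against kg * m^2 / (A^2 * s^2):
  A. Wb/A: ✓ matches
  B. H/m: ✗ does not match
  C. V·s/A: ✓ matches
  D. H: ✓ matches
  E. Wb: ✗ does not match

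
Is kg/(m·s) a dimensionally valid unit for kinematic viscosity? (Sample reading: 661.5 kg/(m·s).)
No

kinematic viscosity has SI base units: m^2 / s
kg/(m·s) does NOT reduce to m^2 / s; a valid unit for kinematic viscosity would be e.g. m²/s.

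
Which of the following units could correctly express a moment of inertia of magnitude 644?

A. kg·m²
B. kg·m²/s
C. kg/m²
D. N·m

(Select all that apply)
A

moment of inertia has SI base units: kg * m^2

Checking each option against kg * m^2:
  A. kg·m²: ✓ matches
  B. kg·m²/s: ✗ does not match
  C. kg/m²: ✗ does not match
  D. N·m: ✗ does not match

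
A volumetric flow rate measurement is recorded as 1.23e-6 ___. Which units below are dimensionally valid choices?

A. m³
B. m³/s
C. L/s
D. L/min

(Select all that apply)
B, C, D

volumetric flow rate has SI base units: m^3 / s

Checking each option against m^3 / s:
  A. m³: ✗ does not match
  B. m³/s: ✓ matches
  C. L/s: ✓ matches
  D. L/min: ✓ matches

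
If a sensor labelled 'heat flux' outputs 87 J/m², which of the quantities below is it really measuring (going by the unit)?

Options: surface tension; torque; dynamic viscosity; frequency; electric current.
surface tension

heat flux should have units dimensionally equivalent to kg / s^3 (e.g. W/m²).
The given unit 'J/m²' reduces to kg / s^2. Of the listed options, that is the dimensionality of surface tension.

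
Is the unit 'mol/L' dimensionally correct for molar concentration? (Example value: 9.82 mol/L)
Yes

molar concentration has SI base units: mol / m^3
mol/L reduces to the same SI base units, so it is a valid unit for molar concentration.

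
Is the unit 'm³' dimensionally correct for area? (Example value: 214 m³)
No

area has SI base units: m^2
m³ does NOT reduce to m^2; a valid unit for area would be e.g. m².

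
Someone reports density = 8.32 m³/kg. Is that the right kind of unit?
No

density has SI base units: kg / m^3
m³/kg does NOT reduce to kg / m^3; a valid unit for density would be e.g. kg/m³.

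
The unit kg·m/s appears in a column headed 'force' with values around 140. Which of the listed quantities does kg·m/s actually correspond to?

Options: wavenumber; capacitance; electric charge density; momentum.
momentum

force should have units dimensionally equivalent to kg * m / s^2 (e.g. N).
The given unit 'kg·m/s' reduces to kg * m / s. Of the listed options, that is the dimensionality of momentum.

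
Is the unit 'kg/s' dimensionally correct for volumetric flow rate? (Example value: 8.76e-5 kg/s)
No

volumetric flow rate has SI base units: m^3 / s
kg/s does NOT reduce to m^3 / s; a valid unit for volumetric flow rate would be e.g. m³/s.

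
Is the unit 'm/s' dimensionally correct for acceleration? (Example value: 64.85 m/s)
No

acceleration has SI base units: m / s^2
m/s does NOT reduce to m / s^2; a valid unit for acceleration would be e.g. m/s².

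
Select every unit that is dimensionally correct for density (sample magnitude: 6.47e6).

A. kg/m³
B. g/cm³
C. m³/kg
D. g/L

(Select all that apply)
A, B, D

density has SI base units: kg / m^3

Checking each option against kg / m^3:
  A. kg/m³: ✓ matches
  B. g/cm³: ✓ matches
  C. m³/kg: ✗ does not match
  D. g/L: ✓ matches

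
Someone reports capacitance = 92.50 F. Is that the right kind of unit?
Yes

capacitance has SI base units: A^2 * s^4 / (kg * m^2)
F reduces to the same SI base units, so it is a valid unit for capacitance.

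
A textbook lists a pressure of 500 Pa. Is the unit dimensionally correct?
Yes

pressure has SI base units: kg / (m * s^2)
Pa reduces to the same SI base units, so it is a valid unit for pressure.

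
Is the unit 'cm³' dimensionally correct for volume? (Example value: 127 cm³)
Yes

volume has SI base units: m^3
cm³ reduces to the same SI base units, so it is a valid unit for volume.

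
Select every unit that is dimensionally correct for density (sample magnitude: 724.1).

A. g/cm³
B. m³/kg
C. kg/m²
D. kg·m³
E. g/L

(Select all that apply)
A, E

density has SI base units: kg / m^3

Checking each option against kg / m^3:
  A. g/cm³: ✓ matches
  B. m³/kg: ✗ does not match
  C. kg/m²: ✗ does not match
  D. kg·m³: ✗ does not match
  E. g/L: ✓ matches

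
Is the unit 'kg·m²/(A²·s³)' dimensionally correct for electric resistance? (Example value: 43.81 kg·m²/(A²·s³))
Yes

electric resistance has SI base units: kg * m^2 / (A^2 * s^3)
kg·m²/(A²·s³) reduces to the same SI base units, so it is a valid unit for electric resistance.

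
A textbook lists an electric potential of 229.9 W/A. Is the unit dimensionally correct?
Yes

electric potential has SI base units: kg * m^2 / (A * s^3)
W/A reduces to the same SI base units, so it is a valid unit for electric potential.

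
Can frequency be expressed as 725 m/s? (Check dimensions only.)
No

frequency has SI base units: 1 / s
m/s does NOT reduce to 1 / s; a valid unit for frequency would be e.g. Hz.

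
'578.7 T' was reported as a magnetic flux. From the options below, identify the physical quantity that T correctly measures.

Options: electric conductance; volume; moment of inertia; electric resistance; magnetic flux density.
magnetic flux density

magnetic flux should have units dimensionally equivalent to kg * m^2 / (A * s^2) (e.g. Wb).
The given unit 'T' reduces to kg / (A * s^2). Of the listed options, that is the dimensionality of magnetic flux density.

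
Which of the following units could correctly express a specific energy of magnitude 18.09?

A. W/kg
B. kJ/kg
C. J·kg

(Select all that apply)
B

specific energy has SI base units: m^2 / s^2

Checking each option against m^2 / s^2:
  A. W/kg: ✗ does not match
  B. kJ/kg: ✓ matches
  C. J·kg: ✗ does not match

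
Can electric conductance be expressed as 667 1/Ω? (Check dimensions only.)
Yes

electric conductance has SI base units: A^2 * s^3 / (kg * m^2)
1/Ω reduces to the same SI base units, so it is a valid unit for electric conductance.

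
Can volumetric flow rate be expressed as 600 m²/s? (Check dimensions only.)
No

volumetric flow rate has SI base units: m^3 / s
m²/s does NOT reduce to m^3 / s; a valid unit for volumetric flow rate would be e.g. m³/s.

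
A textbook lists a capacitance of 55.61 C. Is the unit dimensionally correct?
No

capacitance has SI base units: A^2 * s^4 / (kg * m^2)
C does NOT reduce to A^2 * s^4 / (kg * m^2); a valid unit for capacitance would be e.g. F.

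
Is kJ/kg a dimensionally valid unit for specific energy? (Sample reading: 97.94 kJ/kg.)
Yes

specific energy has SI base units: m^2 / s^2
kJ/kg reduces to the same SI base units, so it is a valid unit for specific energy.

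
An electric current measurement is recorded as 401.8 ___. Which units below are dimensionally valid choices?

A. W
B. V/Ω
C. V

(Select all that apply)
B

electric current has SI base units: A

Checking each option against A:
  A. W: ✗ does not match
  B. V/Ω: ✓ matches
  C. V: ✗ does not match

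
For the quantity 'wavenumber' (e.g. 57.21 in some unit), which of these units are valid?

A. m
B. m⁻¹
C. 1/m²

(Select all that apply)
B

wavenumber has SI base units: 1 / m

Checking each option against 1 / m:
  A. m: ✗ does not match
  B. m⁻¹: ✓ matches
  C. 1/m²: ✗ does not match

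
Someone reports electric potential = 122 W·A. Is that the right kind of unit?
No

electric potential has SI base units: kg * m^2 / (A * s^3)
W·A does NOT reduce to kg * m^2 / (A * s^3); a valid unit for electric potential would be e.g. V.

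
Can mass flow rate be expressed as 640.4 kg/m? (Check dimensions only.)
No

mass flow rate has SI base units: kg / s
kg/m does NOT reduce to kg / s; a valid unit for mass flow rate would be e.g. kg/s.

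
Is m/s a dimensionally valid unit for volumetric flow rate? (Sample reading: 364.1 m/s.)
No

volumetric flow rate has SI base units: m^3 / s
m/s does NOT reduce to m^3 / s; a valid unit for volumetric flow rate would be e.g. m³/s.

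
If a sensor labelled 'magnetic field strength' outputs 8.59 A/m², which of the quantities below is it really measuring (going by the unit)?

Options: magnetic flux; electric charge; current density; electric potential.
current density

magnetic field strength should have units dimensionally equivalent to A / m (e.g. A/m).
The given unit 'A/m²' reduces to A / m^2. Of the listed options, that is the dimensionality of current density.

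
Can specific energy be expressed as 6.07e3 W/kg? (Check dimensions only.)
No

specific energy has SI base units: m^2 / s^2
W/kg does NOT reduce to m^2 / s^2; a valid unit for specific energy would be e.g. J/kg.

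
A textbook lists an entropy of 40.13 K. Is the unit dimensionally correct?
No

entropy has SI base units: kg * m^2 / (s^2 * K)
K does NOT reduce to kg * m^2 / (s^2 * K); a valid unit for entropy would be e.g. J/K.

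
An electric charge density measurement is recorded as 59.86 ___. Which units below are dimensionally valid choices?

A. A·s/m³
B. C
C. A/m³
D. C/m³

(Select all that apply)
A, D

electric charge density has SI base units: A * s / m^3

Checking each option against A * s / m^3:
  A. A·s/m³: ✓ matches
  B. C: ✗ does not match
  C. A/m³: ✗ does not match
  D. C/m³: ✓ matches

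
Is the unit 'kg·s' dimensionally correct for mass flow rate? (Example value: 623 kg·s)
No

mass flow rate has SI base units: kg / s
kg·s does NOT reduce to kg / s; a valid unit for mass flow rate would be e.g. kg/s.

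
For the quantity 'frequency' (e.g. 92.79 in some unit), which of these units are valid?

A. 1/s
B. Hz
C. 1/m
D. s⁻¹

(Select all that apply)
A, B, D

frequency has SI base units: 1 / s

Checking each option against 1 / s:
  A. 1/s: ✓ matches
  B. Hz: ✓ matches
  C. 1/m: ✗ does not match
  D. s⁻¹: ✓ matches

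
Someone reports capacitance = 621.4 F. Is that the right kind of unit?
Yes

capacitance has SI base units: A^2 * s^4 / (kg * m^2)
F reduces to the same SI base units, so it is a valid unit for capacitance.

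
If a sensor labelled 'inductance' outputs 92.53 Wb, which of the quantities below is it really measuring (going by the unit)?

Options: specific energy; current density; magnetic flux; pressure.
magnetic flux

inductance should have units dimensionally equivalent to kg * m^2 / (A^2 * s^2) (e.g. H).
The given unit 'Wb' reduces to kg * m^2 / (A * s^2). Of the listed options, that is the dimensionality of magnetic flux.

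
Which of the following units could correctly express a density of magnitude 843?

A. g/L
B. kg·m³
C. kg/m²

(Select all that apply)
A

density has SI base units: kg / m^3

Checking each option against kg / m^3:
  A. g/L: ✓ matches
  B. kg·m³: ✗ does not match
  C. kg/m²: ✗ does not match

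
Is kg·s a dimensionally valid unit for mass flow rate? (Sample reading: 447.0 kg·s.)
No

mass flow rate has SI base units: kg / s
kg·s does NOT reduce to kg / s; a valid unit for mass flow rate would be e.g. kg/s.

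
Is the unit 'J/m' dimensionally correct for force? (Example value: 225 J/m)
Yes

force has SI base units: kg * m / s^2
J/m reduces to the same SI base units, so it is a valid unit for force.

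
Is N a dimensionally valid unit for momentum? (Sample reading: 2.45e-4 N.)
No

momentum has SI base units: kg * m / s
N does NOT reduce to kg * m / s; a valid unit for momentum would be e.g. kg·m/s.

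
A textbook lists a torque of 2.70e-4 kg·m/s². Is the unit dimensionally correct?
No

torque has SI base units: kg * m^2 / s^2
kg·m/s² does NOT reduce to kg * m^2 / s^2; a valid unit for torque would be e.g. N·m.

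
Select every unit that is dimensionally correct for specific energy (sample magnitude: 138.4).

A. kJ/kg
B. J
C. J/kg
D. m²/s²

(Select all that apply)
A, C, D

specific energy has SI base units: m^2 / s^2

Checking each option against m^2 / s^2:
  A. kJ/kg: ✓ matches
  B. J: ✗ does not match
  C. J/kg: ✓ matches
  D. m²/s²: ✓ matches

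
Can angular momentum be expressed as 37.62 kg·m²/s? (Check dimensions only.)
Yes

angular momentum has SI base units: kg * m^2 / s
kg·m²/s reduces to the same SI base units, so it is a valid unit for angular momentum.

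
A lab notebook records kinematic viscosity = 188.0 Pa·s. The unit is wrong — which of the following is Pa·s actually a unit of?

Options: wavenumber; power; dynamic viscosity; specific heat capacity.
dynamic viscosity

kinematic viscosity should have units dimensionally equivalent to m^2 / s (e.g. m²/s).
The given unit 'Pa·s' reduces to kg / (m * s). Of the listed options, that is the dimensionality of dynamic viscosity.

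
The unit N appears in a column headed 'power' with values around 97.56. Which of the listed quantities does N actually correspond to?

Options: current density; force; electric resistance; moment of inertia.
force

power should have units dimensionally equivalent to kg * m^2 / s^3 (e.g. W).
The given unit 'N' reduces to kg * m / s^2. Of the listed options, that is the dimensionality of force.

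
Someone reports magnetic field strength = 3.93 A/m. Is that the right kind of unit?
Yes

magnetic field strength has SI base units: A / m
A/m reduces to the same SI base units, so it is a valid unit for magnetic field strength.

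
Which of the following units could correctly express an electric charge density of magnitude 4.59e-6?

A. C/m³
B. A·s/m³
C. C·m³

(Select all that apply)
A, B

electric charge density has SI base units: A * s / m^3

Checking each option against A * s / m^3:
  A. C/m³: ✓ matches
  B. A·s/m³: ✓ matches
  C. C·m³: ✗ does not match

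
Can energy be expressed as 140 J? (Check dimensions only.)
Yes

energy has SI base units: kg * m^2 / s^2
J reduces to the same SI base units, so it is a valid unit for energy.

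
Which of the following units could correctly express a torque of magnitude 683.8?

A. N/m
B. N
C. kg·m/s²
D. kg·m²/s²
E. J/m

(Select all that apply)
D

torque has SI base units: kg * m^2 / s^2

Checking each option against kg * m^2 / s^2:
  A. N/m: ✗ does not match
  B. N: ✗ does not match
  C. kg·m/s²: ✗ does not match
  D. kg·m²/s²: ✓ matches
  E. J/m: ✗ does not match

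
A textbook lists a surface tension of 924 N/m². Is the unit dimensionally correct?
No

surface tension has SI base units: kg / s^2
N/m² does NOT reduce to kg / s^2; a valid unit for surface tension would be e.g. N/m.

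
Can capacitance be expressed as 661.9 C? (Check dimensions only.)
No

capacitance has SI base units: A^2 * s^4 / (kg * m^2)
C does NOT reduce to A^2 * s^4 / (kg * m^2); a valid unit for capacitance would be e.g. F.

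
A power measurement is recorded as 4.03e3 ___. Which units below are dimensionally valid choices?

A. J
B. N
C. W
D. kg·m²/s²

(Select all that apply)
C

power has SI base units: kg * m^2 / s^3

Checking each option against kg * m^2 / s^3:
  A. J: ✗ does not match
  B. N: ✗ does not match
  C. W: ✓ matches
  D. kg·m²/s²: ✗ does not match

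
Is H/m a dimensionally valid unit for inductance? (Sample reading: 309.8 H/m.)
No

inductance has SI base units: kg * m^2 / (A^2 * s^2)
H/m does NOT reduce to kg * m^2 / (A^2 * s^2); a valid unit for inductance would be e.g. H.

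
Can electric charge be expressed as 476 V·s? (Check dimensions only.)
No

electric charge has SI base units: A * s
V·s does NOT reduce to A * s; a valid unit for electric charge would be e.g. C.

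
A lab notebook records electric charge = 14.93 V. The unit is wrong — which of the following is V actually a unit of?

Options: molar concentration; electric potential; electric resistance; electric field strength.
electric potential

electric charge should have units dimensionally equivalent to A * s (e.g. C).
The given unit 'V' reduces to kg * m^2 / (A * s^3). Of the listed options, that is the dimensionality of electric potential.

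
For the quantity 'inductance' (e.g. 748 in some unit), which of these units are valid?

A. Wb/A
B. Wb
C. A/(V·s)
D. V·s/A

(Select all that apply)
A, D

inductance has SI base units: kg * m^2 / (A^2 * s^2)

Checking each option against kg * m^2 / (A^2 * s^2):
  A. Wb/A: ✓ matches
  B. Wb: ✗ does not match
  C. A/(V·s): ✗ does not match
  D. V·s/A: ✓ matches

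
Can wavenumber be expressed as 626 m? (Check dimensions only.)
No

wavenumber has SI base units: 1 / m
m does NOT reduce to 1 / m; a valid unit for wavenumber would be e.g. 1/m.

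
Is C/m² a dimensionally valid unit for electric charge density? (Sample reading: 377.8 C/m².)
No

electric charge density has SI base units: A * s / m^3
C/m² does NOT reduce to A * s / m^3; a valid unit for electric charge density would be e.g. C/m³.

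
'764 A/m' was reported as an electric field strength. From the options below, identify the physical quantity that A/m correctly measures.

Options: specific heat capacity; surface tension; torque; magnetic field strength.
magnetic field strength

electric field strength should have units dimensionally equivalent to kg * m / (A * s^3) (e.g. V/m).
The given unit 'A/m' reduces to A / m. Of the listed options, that is the dimensionality of magnetic field strength.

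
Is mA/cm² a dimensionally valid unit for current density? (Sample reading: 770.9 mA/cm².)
Yes

current density has SI base units: A / m^2
mA/cm² reduces to the same SI base units, so it is a valid unit for current density.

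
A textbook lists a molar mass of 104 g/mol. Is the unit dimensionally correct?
Yes

molar mass has SI base units: kg / mol
g/mol reduces to the same SI base units, so it is a valid unit for molar mass.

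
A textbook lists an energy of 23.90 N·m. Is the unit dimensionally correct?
Yes

energy has SI base units: kg * m^2 / s^2
N·m reduces to the same SI base units, so it is a valid unit for energy.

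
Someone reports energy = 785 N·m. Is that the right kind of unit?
Yes

energy has SI base units: kg * m^2 / s^2
N·m reduces to the same SI base units, so it is a valid unit for energy.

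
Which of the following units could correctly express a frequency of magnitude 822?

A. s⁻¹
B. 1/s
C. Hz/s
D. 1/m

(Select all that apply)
A, B

frequency has SI base units: 1 / s

Checking each option against 1 / s:
  A. s⁻¹: ✓ matches
  B. 1/s: ✓ matches
  C. Hz/s: ✗ does not match
  D. 1/m: ✗ does not match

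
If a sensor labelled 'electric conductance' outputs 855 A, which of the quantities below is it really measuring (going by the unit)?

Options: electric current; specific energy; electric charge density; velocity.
electric current

electric conductance should have units dimensionally equivalent to A^2 * s^3 / (kg * m^2) (e.g. S).
The given unit 'A' reduces to A. Of the listed options, that is the dimensionality of electric current.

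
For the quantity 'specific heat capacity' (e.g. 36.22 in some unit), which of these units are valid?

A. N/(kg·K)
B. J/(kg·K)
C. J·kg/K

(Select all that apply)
B

specific heat capacity has SI base units: m^2 / (s^2 * K)

Checking each option against m^2 / (s^2 * K):
  A. N/(kg·K): ✗ does not match
  B. J/(kg·K): ✓ matches
  C. J·kg/K: ✗ does not match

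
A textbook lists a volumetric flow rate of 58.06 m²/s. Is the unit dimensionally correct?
No

volumetric flow rate has SI base units: m^3 / s
m²/s does NOT reduce to m^3 / s; a valid unit for volumetric flow rate would be e.g. m³/s.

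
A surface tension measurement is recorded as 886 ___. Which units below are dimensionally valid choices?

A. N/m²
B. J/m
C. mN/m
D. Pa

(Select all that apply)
C

surface tension has SI base units: kg / s^2

Checking each option against kg / s^2:
  A. N/m²: ✗ does not match
  B. J/m: ✗ does not match
  C. mN/m: ✓ matches
  D. Pa: ✗ does not match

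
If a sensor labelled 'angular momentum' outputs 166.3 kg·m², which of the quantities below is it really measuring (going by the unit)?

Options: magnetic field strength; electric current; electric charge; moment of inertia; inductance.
moment of inertia

angular momentum should have units dimensionally equivalent to kg * m^2 / s (e.g. kg·m²/s).
The given unit 'kg·m²' reduces to kg * m^2. Of the listed options, that is the dimensionality of moment of inertia.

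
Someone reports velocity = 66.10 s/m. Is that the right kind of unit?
No

velocity has SI base units: m / s
s/m does NOT reduce to m / s; a valid unit for velocity would be e.g. m/s.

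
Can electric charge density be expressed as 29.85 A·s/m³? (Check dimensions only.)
Yes

electric charge density has SI base units: A * s / m^3
A·s/m³ reduces to the same SI base units, so it is a valid unit for electric charge density.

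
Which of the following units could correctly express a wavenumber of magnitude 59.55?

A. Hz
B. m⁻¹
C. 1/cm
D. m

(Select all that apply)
B, C

wavenumber has SI base units: 1 / m

Checking each option against 1 / m:
  A. Hz: ✗ does not match
  B. m⁻¹: ✓ matches
  C. 1/cm: ✓ matches
  D. m: ✗ does not match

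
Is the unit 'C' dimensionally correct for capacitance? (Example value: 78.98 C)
No

capacitance has SI base units: A^2 * s^4 / (kg * m^2)
C does NOT reduce to A^2 * s^4 / (kg * m^2); a valid unit for capacitance would be e.g. F.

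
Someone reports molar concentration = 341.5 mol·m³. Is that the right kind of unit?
No

molar concentration has SI base units: mol / m^3
mol·m³ does NOT reduce to mol / m^3; a valid unit for molar concentration would be e.g. mol/m³.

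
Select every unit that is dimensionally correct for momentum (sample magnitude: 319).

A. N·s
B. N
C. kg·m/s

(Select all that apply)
A, C

momentum has SI base units: kg * m / s

Checking each option against kg * m / s:
  A. N·s: ✓ matches
  B. N: ✗ does not match
  C. kg·m/s: ✓ matches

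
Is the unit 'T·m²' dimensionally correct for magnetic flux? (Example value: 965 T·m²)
Yes

magnetic flux has SI base units: kg * m^2 / (A * s^2)
T·m² reduces to the same SI base units, so it is a valid unit for magnetic flux.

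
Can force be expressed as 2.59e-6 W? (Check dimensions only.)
No

force has SI base units: kg * m / s^2
W does NOT reduce to kg * m / s^2; a valid unit for force would be e.g. N.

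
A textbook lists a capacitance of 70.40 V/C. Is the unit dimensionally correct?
No

capacitance has SI base units: A^2 * s^4 / (kg * m^2)
V/C does NOT reduce to A^2 * s^4 / (kg * m^2); a valid unit for capacitance would be e.g. F.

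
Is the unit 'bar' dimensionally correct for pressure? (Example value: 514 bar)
Yes

pressure has SI base units: kg / (m * s^2)
bar reduces to the same SI base units, so it is a valid unit for pressure.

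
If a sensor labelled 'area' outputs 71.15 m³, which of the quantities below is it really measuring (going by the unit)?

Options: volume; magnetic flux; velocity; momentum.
volume

area should have units dimensionally equivalent to m^2 (e.g. m²).
The given unit 'm³' reduces to m^3. Of the listed options, that is the dimensionality of volume.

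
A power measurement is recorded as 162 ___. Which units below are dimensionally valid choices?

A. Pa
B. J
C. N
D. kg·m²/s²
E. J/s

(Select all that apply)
E

power has SI base units: kg * m^2 / s^3

Checking each option against kg * m^2 / s^3:
  A. Pa: ✗ does not match
  B. J: ✗ does not match
  C. N: ✗ does not match
  D. kg·m²/s²: ✗ does not match
  E. J/s: ✓ matches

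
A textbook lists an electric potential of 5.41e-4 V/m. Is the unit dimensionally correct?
No

electric potential has SI base units: kg * m^2 / (A * s^3)
V/m does NOT reduce to kg * m^2 / (A * s^3); a valid unit for electric potential would be e.g. V.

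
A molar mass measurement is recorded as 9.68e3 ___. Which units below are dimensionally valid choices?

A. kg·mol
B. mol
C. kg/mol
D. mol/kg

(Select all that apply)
C

molar mass has SI base units: kg / mol

Checking each option against kg / mol:
  A. kg·mol: ✗ does not match
  B. mol: ✗ does not match
  C. kg/mol: ✓ matches
  D. mol/kg: ✗ does not match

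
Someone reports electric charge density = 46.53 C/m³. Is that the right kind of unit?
Yes

electric charge density has SI base units: A * s / m^3
C/m³ reduces to the same SI base units, so it is a valid unit for electric charge density.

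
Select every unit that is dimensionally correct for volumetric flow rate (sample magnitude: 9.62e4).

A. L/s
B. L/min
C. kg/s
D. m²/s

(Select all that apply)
A, B

volumetric flow rate has SI base units: m^3 / s

Checking each option against m^3 / s:
  A. L/s: ✓ matches
  B. L/min: ✓ matches
  C. kg/s: ✗ does not match
  D. m²/s: ✗ does not match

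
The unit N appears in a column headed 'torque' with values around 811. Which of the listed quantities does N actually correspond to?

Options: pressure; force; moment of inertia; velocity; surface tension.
force

torque should have units dimensionally equivalent to kg * m^2 / s^2 (e.g. N·m).
The given unit 'N' reduces to kg * m / s^2. Of the listed options, that is the dimensionality of force.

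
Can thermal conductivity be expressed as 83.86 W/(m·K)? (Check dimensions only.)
Yes

thermal conductivity has SI base units: kg * m / (s^3 * K)
W/(m·K) reduces to the same SI base units, so it is a valid unit for thermal conductivity.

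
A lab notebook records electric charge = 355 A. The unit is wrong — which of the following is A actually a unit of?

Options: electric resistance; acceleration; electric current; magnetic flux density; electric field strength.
electric current

electric charge should have units dimensionally equivalent to A * s (e.g. C).
The given unit 'A' reduces to A. Of the listed options, that is the dimensionality of electric current.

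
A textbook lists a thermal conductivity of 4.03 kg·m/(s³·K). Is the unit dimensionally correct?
Yes

thermal conductivity has SI base units: kg * m / (s^3 * K)
kg·m/(s³·K) reduces to the same SI base units, so it is a valid unit for thermal conductivity.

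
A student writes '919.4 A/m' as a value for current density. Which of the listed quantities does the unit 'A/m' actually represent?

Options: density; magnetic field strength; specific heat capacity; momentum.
magnetic field strength

current density should have units dimensionally equivalent to A / m^2 (e.g. A/m²).
The given unit 'A/m' reduces to A / m. Of the listed options, that is the dimensionality of magnetic field strength.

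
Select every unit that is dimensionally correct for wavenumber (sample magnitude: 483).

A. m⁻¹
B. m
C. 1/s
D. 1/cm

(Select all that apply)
A, D

wavenumber has SI base units: 1 / m

Checking each option against 1 / m:
  A. m⁻¹: ✓ matches
  B. m: ✗ does not match
  C. 1/s: ✗ does not match
  D. 1/cm: ✓ matches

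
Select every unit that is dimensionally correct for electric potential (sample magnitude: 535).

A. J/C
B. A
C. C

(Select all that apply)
A

electric potential has SI base units: kg * m^2 / (A * s^3)

Checking each option against kg * m^2 / (A * s^3):
  A. J/C: ✓ matches
  B. A: ✗ does not match
  C. C: ✗ does not match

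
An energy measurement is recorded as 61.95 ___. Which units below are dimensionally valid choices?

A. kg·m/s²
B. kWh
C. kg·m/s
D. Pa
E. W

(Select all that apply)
B

energy has SI base units: kg * m^2 / s^2

Checking each option against kg * m^2 / s^2:
  A. kg·m/s²: ✗ does not match
  B. kWh: ✓ matches
  C. kg·m/s: ✗ does not match
  D. Pa: ✗ does not match
  E. W: ✗ does not match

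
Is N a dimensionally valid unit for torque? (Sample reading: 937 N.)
No

torque has SI base units: kg * m^2 / s^2
N does NOT reduce to kg * m^2 / s^2; a valid unit for torque would be e.g. N·m.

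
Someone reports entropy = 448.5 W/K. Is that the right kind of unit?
No

entropy has SI base units: kg * m^2 / (s^2 * K)
W/K does NOT reduce to kg * m^2 / (s^2 * K); a valid unit for entropy would be e.g. J/K.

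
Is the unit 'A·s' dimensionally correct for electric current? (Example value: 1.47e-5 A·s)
No

electric current has SI base units: A
A·s does NOT reduce to A; a valid unit for electric current would be e.g. A.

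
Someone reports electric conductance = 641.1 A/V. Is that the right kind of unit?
Yes

electric conductance has SI base units: A^2 * s^3 / (kg * m^2)
A/V reduces to the same SI base units, so it is a valid unit for electric conductance.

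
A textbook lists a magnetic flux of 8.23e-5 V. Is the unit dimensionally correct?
No

magnetic flux has SI base units: kg * m^2 / (A * s^2)
V does NOT reduce to kg * m^2 / (A * s^2); a valid unit for magnetic flux would be e.g. Wb.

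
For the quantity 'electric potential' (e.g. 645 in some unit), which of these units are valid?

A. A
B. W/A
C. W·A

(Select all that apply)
B

electric potential has SI base units: kg * m^2 / (A * s^3)

Checking each option against kg * m^2 / (A * s^3):
  A. A: ✗ does not match
  B. W/A: ✓ matches
  C. W·A: ✗ does not match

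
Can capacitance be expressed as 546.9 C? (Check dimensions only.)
No

capacitance has SI base units: A^2 * s^4 / (kg * m^2)
C does NOT reduce to A^2 * s^4 / (kg * m^2); a valid unit for capacitance would be e.g. F.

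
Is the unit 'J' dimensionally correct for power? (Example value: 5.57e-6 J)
No

power has SI base units: kg * m^2 / s^3
J does NOT reduce to kg * m^2 / s^3; a valid unit for power would be e.g. W.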